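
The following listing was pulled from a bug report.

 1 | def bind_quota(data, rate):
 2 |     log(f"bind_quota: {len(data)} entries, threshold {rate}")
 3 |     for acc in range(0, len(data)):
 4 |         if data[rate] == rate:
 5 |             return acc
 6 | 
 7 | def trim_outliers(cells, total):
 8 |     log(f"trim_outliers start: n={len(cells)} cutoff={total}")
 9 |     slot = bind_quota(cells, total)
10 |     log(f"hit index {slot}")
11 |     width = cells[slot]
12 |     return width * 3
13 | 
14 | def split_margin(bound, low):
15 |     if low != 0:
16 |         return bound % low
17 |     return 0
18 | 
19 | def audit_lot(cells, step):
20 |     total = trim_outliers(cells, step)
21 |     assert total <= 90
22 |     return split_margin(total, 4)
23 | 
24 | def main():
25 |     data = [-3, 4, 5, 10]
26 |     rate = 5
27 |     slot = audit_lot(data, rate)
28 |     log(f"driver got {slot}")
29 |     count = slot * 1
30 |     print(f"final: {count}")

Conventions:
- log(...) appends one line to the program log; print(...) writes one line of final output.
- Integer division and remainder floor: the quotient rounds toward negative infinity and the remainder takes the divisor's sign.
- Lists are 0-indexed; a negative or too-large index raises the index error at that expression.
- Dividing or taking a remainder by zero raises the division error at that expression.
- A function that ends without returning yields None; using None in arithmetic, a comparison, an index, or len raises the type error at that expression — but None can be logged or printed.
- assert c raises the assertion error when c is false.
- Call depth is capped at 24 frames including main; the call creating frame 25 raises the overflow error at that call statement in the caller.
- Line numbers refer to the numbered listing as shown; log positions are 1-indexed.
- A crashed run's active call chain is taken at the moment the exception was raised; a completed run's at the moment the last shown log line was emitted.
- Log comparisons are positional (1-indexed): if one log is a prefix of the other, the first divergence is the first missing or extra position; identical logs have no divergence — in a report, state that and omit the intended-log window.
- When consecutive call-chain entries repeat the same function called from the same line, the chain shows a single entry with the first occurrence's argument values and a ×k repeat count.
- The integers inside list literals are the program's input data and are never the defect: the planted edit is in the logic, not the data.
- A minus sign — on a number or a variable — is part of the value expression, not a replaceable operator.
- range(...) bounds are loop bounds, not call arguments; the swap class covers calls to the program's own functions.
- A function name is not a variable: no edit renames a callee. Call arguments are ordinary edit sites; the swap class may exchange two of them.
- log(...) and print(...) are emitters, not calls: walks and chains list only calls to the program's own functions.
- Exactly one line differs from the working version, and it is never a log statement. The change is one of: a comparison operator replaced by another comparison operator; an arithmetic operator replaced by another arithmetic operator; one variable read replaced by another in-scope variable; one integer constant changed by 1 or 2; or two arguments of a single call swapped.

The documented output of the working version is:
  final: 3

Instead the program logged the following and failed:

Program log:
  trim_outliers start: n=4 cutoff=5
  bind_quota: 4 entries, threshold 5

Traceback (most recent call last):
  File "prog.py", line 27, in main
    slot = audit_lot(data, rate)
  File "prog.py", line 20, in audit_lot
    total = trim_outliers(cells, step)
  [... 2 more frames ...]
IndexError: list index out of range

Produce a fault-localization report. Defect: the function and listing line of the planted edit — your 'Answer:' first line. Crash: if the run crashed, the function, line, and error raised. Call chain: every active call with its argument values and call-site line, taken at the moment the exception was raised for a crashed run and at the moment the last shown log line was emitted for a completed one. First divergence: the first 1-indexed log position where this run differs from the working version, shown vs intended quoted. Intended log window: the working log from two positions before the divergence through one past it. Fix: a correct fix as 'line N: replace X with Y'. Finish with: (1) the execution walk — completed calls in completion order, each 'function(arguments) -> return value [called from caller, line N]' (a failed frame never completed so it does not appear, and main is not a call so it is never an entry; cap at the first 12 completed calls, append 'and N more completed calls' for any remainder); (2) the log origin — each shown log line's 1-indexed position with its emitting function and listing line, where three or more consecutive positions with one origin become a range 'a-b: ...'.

Answer: the defect is in bind_quota at line 4.
Core observation: Only 2 log lines were emitted before the run died; the intended continuation was 'hit index 2'.
Crash: bind_quota, line 4, IndexError.
Call chain: main -> audit_lot([-3, 4, 5, 10], 5) (called at line 27) -> trim_outliers([-3, 4, 5, 10], 5) (called at line 20) -> bind_quota([-3, 4, 5, 10], 5) (called at line 9).
First divergence: position 3; the shown log stops at 2 lines while the working version next logs 'hit index 2'.
Intended log window:
  1: trim_outliers start: n=4 cutoff=5
  2: bind_quota: 4 entries, threshold 5
  3: hit index 2
  4: driver got 3
Execution walk:
  (no call completed)
Log origins:
  1: from trim_outliers, line 8
  2: from bind_quota, line 2
A correct fix: line 4: replace `data[rate]` with `data[acc]`.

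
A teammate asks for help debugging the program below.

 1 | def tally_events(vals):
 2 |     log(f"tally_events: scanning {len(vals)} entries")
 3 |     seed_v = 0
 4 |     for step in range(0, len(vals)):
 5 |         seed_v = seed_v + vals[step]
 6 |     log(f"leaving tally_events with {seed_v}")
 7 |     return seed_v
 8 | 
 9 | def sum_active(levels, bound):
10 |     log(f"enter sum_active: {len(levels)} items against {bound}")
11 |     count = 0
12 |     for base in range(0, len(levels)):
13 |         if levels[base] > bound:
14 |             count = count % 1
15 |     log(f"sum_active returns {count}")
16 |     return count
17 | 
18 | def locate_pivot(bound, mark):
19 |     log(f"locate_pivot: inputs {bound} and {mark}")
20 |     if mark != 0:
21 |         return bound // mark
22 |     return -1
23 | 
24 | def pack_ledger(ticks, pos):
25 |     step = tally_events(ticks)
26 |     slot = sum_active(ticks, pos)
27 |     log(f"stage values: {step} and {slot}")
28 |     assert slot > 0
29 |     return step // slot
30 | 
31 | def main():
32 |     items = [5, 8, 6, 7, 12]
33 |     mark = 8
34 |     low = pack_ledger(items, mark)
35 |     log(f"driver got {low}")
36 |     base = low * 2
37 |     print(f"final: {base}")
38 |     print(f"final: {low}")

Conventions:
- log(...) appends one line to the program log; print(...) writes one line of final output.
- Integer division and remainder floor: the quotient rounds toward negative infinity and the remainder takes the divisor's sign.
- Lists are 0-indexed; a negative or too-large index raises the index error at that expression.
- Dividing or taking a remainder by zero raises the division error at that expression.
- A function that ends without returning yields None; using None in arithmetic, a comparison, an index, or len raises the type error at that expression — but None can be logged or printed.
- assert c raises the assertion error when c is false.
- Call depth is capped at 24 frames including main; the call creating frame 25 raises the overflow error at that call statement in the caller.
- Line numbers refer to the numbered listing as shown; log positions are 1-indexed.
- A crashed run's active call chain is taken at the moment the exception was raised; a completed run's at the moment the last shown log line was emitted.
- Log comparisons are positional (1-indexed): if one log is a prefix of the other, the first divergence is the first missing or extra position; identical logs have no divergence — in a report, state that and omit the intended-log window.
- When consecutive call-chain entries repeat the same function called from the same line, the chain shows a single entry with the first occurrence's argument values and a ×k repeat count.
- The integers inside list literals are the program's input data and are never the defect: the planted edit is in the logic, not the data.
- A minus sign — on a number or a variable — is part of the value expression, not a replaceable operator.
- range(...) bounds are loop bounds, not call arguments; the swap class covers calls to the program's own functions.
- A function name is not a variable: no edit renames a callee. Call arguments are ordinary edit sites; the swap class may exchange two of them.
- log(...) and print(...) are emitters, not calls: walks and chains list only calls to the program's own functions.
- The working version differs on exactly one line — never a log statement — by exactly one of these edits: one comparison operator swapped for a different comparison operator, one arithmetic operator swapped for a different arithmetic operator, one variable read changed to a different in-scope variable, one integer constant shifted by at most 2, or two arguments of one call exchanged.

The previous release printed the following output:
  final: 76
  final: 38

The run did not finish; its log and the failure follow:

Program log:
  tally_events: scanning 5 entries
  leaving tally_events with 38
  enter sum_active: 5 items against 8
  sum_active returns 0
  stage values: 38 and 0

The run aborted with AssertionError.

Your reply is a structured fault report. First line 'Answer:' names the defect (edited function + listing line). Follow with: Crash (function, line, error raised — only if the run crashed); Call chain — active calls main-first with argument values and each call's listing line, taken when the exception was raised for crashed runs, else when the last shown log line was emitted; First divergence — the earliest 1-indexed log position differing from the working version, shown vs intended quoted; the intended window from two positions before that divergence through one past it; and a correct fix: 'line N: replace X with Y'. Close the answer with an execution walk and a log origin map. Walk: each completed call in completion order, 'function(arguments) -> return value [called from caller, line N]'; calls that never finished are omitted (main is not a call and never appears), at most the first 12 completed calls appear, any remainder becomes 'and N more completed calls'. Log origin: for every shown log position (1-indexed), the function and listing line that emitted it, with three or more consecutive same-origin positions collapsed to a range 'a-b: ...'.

Answer: the defect is in sum_active at line 14.
The tell: Position 4 is the first bad log line: 'sum_active returns 0' should read 'sum_active returns 1'.
Crash: pack_ledger, line 28, AssertionError.
Call chain: main -> pack_ledger([5, 8, 6, 7, 12], 8) (called at line 34).
First divergence: at position 4 the run shows 'sum_active returns 0' where the working version logs 'sum_active returns 1'.
Intended log window:
  2: leaving tally_events with 38
  3: enter sum_active: 5 items against 8
  4: sum_active returns 1
  5: stage values: 38 and 1
Execution walk:
  tally_events([5, 8, 6, 7, 12]) -> 38  [called from pack_ledger, line 25]
  sum_active([5, 8, 6, 7, 12], 8) -> 0  [called from pack_ledger, line 26]
Log origin:
  1: emitted by tally_events (line 2)
  2: emitted by tally_events (line 6)
  3: emitted by sum_active (line 10)
  4: emitted by sum_active (line 15)
  5: emitted by pack_ledger (line 27)
A correct fix: line 14: replace `%` with `+`.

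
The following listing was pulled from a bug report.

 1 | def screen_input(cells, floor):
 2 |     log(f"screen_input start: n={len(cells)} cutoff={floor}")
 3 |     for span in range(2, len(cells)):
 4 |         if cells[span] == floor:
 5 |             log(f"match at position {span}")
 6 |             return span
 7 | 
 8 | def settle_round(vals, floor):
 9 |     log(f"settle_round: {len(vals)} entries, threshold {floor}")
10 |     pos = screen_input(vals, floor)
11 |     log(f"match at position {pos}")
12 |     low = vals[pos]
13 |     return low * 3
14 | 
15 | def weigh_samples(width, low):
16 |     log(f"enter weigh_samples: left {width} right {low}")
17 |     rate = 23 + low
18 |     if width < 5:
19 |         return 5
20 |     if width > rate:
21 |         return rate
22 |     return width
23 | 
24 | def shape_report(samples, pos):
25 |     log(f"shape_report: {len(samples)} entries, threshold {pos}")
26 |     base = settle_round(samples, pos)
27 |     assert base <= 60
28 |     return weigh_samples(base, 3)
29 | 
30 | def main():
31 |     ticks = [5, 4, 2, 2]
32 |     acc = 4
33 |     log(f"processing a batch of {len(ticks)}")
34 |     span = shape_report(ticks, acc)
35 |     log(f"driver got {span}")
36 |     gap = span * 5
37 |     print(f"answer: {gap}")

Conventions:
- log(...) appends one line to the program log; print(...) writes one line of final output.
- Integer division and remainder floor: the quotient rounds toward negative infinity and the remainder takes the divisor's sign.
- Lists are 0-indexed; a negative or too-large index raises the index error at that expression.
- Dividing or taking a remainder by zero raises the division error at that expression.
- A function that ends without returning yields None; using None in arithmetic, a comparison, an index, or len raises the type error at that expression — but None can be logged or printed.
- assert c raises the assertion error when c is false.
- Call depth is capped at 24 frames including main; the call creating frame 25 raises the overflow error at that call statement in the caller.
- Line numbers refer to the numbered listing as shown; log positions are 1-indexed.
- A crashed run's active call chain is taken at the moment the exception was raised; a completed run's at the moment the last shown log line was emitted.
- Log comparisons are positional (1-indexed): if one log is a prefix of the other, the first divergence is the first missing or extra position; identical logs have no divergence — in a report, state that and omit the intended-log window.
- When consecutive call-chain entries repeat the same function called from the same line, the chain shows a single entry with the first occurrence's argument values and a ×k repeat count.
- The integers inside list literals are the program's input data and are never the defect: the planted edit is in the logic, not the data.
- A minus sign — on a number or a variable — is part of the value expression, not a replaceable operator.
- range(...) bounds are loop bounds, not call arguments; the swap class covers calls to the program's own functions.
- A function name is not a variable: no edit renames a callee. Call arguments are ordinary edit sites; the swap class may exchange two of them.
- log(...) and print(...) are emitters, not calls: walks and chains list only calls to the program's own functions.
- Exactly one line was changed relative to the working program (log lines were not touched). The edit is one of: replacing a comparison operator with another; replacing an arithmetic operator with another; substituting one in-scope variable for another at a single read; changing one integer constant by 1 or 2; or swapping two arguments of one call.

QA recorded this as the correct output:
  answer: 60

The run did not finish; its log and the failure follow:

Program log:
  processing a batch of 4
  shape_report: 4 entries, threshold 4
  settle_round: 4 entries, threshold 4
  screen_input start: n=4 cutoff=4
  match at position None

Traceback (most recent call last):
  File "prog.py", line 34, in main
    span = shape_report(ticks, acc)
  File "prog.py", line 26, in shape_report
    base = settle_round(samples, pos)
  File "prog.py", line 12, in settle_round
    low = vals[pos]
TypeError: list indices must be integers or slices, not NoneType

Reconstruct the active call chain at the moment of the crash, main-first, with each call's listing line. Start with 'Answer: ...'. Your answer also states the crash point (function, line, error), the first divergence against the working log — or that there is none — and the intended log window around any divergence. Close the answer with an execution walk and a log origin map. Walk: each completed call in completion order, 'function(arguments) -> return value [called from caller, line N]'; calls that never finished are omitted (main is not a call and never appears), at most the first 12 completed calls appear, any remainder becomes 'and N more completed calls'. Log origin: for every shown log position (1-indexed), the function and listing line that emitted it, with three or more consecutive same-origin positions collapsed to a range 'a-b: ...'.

Answer: main -> shape_report (called at line 34) -> settle_round (called at line 26).
Key fact: The log first diverges at position 5: the faulty run prints 'match at position None' where the working version prints 'match at position 1'.
Crash: settle_round, line 12, TypeError.
First divergence: position 5; shown 'match at position None' vs intended 'match at position 1'.
Intended log window:
  3: settle_round: 4 entries, threshold 4
  4: screen_input start: n=4 cutoff=4
  5: match at position 1
  6: match at position 1
Execution walk:
  screen_input([5, 4, 2, 2], 4) -> None  [called from settle_round, line 10]
Log origins:
  1: logged in main at line 33
  2: logged in shape_report at line 25
  3: logged in settle_round at line 9
  4: logged in screen_input at line 2
  5: logged in settle_round at line 11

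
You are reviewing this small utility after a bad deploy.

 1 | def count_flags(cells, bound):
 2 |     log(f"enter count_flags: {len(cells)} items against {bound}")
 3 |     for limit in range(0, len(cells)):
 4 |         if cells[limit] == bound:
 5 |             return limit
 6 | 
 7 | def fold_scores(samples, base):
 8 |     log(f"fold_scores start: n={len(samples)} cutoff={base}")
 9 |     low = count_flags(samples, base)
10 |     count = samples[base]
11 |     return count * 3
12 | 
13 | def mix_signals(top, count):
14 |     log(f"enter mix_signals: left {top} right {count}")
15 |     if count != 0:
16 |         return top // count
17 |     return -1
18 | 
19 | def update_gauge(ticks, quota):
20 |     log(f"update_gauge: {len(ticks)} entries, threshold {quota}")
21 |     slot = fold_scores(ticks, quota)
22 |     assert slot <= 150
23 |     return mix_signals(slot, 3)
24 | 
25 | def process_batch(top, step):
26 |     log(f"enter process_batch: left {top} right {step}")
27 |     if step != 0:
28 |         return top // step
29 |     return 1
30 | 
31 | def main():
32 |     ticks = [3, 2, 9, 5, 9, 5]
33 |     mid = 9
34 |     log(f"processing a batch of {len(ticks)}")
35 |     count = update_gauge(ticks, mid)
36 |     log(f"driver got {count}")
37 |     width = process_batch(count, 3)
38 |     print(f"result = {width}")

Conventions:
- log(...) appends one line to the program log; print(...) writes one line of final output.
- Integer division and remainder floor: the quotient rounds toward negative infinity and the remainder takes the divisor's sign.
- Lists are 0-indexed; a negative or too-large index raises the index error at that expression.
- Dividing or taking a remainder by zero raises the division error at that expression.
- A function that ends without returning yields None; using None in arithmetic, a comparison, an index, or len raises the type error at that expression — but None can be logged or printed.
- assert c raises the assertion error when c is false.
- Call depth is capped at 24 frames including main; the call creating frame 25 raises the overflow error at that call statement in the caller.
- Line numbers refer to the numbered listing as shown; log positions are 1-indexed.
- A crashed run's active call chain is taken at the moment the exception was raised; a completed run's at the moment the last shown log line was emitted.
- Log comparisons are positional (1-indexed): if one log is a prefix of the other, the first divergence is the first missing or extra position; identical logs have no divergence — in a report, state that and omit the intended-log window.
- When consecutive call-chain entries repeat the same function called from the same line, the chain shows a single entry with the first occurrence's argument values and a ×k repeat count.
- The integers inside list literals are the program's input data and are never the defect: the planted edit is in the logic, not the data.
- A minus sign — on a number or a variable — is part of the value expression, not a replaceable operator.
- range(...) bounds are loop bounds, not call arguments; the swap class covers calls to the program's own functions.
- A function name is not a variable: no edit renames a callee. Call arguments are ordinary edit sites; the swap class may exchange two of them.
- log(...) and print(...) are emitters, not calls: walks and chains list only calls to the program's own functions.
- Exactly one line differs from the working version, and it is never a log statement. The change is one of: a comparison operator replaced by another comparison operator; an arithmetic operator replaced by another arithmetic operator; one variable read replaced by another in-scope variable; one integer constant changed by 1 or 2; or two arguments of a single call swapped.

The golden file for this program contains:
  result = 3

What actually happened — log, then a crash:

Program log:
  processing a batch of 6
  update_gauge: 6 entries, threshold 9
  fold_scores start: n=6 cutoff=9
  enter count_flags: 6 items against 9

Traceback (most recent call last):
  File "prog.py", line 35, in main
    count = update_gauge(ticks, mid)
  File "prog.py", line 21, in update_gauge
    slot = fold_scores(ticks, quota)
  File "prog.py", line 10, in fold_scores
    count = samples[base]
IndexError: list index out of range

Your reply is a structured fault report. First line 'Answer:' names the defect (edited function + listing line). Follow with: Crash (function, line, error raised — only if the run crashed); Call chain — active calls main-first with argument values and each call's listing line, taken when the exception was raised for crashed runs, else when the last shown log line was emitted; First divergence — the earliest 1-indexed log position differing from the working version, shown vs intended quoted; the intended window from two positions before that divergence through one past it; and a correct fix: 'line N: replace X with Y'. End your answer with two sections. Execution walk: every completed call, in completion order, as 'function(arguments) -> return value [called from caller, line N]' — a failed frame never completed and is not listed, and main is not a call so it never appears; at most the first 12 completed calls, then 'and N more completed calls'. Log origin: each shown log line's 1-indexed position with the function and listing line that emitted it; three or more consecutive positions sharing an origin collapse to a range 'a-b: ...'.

Answer: the defect is in fold_scores at line 10.
Key observation: A complete run would log 'enter mix_signals: left 27 right 3' next, but this one stopped at 4 lines.
Crash: fold_scores, line 10, IndexError.
Call chain: main -> update_gauge([3, 2, 9, 5, 9, 5], 9) (called at line 35) -> fold_scores([3, 2, 9, 5, 9, 5], 9) (called at line 21).
First divergence: position 5 (shown log ended at 4 lines; the working version continues: 'enter mix_signals: left 27 right 3').
Intended log window:
  3: fold_scores start: n=6 cutoff=9
  4: enter count_flags: 6 items against 9
  5: enter mix_signals: left 27 right 3
  6: driver got 9
Execution walk:
  count_flags([3, 2, 9, 5, 9, 5], 9) -> 2  [called from fold_scores, line 9]
Log line origins:
  1: from main, line 34
  2: from update_gauge, line 20
  3: from fold_scores, line 8
  4: from count_flags, line 2
A correct fix: line 10: replace `base` with `low`.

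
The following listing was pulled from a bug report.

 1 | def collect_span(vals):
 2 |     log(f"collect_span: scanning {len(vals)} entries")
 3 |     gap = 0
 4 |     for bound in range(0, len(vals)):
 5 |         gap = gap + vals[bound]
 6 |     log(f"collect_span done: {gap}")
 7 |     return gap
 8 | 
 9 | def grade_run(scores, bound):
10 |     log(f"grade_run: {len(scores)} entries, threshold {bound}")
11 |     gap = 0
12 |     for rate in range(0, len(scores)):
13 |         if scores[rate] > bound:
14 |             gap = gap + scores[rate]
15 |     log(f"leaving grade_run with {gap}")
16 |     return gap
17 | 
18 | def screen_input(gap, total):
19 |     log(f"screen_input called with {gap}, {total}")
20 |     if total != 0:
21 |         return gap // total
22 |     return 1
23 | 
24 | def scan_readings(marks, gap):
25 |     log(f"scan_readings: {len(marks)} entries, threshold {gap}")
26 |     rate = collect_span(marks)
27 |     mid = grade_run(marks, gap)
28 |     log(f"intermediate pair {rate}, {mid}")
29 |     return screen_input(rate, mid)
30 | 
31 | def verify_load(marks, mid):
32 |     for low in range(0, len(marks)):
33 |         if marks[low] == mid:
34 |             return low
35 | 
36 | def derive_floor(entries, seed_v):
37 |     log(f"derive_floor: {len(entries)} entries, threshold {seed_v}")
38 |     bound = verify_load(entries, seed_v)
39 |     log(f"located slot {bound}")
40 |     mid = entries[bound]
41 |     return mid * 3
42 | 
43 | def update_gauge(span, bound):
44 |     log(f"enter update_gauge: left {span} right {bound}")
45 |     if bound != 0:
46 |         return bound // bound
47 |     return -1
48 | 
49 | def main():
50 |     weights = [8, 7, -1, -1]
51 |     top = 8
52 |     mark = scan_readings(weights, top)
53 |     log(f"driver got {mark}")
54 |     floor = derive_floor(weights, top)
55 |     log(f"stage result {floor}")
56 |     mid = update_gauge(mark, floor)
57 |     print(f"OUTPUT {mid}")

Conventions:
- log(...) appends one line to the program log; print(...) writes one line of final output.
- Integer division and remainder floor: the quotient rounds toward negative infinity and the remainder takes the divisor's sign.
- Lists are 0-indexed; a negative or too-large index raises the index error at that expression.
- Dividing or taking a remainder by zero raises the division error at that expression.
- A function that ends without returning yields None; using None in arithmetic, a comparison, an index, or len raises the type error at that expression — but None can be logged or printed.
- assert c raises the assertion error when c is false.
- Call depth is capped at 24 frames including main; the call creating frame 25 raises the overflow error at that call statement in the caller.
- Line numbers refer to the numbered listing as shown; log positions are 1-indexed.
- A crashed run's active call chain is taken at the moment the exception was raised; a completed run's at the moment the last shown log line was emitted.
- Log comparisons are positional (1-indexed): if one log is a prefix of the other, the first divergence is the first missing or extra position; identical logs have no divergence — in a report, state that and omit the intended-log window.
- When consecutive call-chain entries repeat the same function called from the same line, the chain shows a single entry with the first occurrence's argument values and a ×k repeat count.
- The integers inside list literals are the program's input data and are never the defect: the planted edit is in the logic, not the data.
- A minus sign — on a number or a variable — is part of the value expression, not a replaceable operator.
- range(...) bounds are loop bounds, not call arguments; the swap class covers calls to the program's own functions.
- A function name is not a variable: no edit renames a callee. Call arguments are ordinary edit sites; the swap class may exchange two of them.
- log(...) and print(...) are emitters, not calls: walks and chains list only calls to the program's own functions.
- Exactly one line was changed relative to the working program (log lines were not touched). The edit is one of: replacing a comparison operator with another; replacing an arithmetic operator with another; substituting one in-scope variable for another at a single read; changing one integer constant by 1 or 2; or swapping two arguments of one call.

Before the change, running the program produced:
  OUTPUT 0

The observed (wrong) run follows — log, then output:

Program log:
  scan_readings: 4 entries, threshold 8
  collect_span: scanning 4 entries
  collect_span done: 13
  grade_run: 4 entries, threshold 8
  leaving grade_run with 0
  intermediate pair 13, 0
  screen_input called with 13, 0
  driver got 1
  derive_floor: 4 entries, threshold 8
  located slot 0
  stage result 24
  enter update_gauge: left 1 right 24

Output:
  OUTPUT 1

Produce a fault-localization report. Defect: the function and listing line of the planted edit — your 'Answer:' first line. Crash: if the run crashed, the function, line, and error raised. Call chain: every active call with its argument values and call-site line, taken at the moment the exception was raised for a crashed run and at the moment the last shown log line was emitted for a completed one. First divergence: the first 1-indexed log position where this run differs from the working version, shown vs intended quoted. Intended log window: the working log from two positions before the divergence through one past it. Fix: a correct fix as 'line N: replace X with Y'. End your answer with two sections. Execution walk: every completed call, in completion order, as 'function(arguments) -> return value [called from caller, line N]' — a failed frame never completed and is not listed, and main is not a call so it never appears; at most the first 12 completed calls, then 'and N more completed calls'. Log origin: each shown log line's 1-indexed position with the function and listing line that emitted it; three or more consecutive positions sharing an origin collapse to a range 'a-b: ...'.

Answer: the defect is in update_gauge at line 46.
Key fact: Nothing in the log betrays the bug — only the output does.
Call chain: main -> update_gauge(1, 24) (called at line 56).
First divergence: none (the log streams are identical).
Execution walk:
  collect_span([8, 7, -1, -1]) -> 13  [called from scan_readings, line 26]
  grade_run([8, 7, -1, -1], 8) -> 0  [called from scan_readings, line 27]
  screen_input(13, 0) -> 1  [called from scan_readings, line 29]
  scan_readings([8, 7, -1, -1], 8) -> 1  [called from main, line 52]
  verify_load([8, 7, -1, -1], 8) -> 0  [called from derive_floor, line 38]
  derive_floor([8, 7, -1, -1], 8) -> 24  [called from main, line 54]
  update_gauge(1, 24) -> 1  [called from main, line 56]
Log origin:
  1: logged in scan_readings at line 25
  2: logged in collect_span at line 2
  3: logged in collect_span at line 6
  4: logged in grade_run at line 10
  5: logged in grade_run at line 15
  6: logged in scan_readings at line 28
  7: logged in screen_input at line 19
  8: logged in main at line 53
  9: logged in derive_floor at line 37
  10: logged in derive_floor at line 39
  11: logged in main at line 55
  12: logged in update_gauge at line 44
A correct fix: line 46: replace `bound // bound` with `span // bound`.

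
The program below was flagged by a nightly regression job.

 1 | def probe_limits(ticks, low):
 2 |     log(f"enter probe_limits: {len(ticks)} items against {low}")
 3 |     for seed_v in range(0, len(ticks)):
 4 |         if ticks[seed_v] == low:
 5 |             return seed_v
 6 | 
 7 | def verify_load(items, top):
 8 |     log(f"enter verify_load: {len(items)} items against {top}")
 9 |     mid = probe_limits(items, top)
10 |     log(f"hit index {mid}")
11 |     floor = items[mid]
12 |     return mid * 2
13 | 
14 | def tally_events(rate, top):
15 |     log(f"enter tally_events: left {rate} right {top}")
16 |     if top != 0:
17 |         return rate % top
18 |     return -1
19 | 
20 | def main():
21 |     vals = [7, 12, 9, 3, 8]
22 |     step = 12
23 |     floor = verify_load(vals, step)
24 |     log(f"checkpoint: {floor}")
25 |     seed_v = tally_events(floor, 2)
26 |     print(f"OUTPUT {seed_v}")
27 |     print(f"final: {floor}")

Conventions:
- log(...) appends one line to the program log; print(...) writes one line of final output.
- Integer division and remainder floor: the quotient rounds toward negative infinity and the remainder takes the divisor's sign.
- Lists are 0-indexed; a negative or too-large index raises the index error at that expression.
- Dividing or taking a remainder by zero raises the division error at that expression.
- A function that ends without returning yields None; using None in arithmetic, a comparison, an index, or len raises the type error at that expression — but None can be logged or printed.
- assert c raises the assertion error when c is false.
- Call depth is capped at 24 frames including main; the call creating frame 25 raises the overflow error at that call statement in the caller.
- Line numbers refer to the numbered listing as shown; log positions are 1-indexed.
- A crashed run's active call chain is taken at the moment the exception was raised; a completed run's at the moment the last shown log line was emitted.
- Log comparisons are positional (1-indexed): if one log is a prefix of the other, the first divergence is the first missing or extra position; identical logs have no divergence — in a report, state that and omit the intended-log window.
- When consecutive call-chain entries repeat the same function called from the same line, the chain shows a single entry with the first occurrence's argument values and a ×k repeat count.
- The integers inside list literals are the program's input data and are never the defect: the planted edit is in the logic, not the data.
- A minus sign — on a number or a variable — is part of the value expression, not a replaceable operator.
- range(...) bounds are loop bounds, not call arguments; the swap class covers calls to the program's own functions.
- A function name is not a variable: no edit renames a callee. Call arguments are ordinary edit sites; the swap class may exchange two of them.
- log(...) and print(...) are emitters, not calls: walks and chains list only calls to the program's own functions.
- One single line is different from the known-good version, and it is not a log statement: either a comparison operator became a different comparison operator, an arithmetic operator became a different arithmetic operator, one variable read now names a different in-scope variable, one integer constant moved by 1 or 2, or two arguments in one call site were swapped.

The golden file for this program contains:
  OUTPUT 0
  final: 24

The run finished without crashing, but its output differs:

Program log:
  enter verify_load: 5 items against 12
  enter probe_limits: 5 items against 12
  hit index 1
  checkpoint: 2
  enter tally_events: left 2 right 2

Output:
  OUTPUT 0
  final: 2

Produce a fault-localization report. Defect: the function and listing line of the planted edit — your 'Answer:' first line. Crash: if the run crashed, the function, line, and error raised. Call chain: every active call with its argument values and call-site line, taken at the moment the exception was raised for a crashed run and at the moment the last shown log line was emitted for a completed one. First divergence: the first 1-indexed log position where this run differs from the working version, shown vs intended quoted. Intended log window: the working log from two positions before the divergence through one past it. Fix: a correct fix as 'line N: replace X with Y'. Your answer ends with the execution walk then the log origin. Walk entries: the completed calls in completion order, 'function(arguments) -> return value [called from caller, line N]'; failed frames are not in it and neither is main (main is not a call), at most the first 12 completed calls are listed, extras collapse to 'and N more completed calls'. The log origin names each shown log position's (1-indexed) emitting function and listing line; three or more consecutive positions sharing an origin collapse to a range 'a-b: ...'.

Answer: the defect is in verify_load at line 12.
The tell: At log position 4 the runs split — shown 'checkpoint: 2', but the working version logs 'checkpoint: 24'.
Call chain: main -> tally_events(2, 2) (called at line 25).
First divergence: at position 4 the run shows 'checkpoint: 2' where the working version logs 'checkpoint: 24'.
Intended log window:
  2: enter probe_limits: 5 items against 12
  3: hit index 1
  4: checkpoint: 24
  5: enter tally_events: left 24 right 2
Execution walk:
  probe_limits([7, 12, 9, 3, 8], 12) -> 1  [called from verify_load, line 9]
  verify_load([7, 12, 9, 3, 8], 12) -> 2  [called from main, line 23]
  tally_events(2, 2) -> 0  [called from main, line 25]
Log origins:
  1: logged in verify_load at line 8
  2: logged in probe_limits at line 2
  3: logged in verify_load at line 10
  4: logged in main at line 24
  5: logged in tally_events at line 15
A correct fix: line 12: replace `mid` with `floor`.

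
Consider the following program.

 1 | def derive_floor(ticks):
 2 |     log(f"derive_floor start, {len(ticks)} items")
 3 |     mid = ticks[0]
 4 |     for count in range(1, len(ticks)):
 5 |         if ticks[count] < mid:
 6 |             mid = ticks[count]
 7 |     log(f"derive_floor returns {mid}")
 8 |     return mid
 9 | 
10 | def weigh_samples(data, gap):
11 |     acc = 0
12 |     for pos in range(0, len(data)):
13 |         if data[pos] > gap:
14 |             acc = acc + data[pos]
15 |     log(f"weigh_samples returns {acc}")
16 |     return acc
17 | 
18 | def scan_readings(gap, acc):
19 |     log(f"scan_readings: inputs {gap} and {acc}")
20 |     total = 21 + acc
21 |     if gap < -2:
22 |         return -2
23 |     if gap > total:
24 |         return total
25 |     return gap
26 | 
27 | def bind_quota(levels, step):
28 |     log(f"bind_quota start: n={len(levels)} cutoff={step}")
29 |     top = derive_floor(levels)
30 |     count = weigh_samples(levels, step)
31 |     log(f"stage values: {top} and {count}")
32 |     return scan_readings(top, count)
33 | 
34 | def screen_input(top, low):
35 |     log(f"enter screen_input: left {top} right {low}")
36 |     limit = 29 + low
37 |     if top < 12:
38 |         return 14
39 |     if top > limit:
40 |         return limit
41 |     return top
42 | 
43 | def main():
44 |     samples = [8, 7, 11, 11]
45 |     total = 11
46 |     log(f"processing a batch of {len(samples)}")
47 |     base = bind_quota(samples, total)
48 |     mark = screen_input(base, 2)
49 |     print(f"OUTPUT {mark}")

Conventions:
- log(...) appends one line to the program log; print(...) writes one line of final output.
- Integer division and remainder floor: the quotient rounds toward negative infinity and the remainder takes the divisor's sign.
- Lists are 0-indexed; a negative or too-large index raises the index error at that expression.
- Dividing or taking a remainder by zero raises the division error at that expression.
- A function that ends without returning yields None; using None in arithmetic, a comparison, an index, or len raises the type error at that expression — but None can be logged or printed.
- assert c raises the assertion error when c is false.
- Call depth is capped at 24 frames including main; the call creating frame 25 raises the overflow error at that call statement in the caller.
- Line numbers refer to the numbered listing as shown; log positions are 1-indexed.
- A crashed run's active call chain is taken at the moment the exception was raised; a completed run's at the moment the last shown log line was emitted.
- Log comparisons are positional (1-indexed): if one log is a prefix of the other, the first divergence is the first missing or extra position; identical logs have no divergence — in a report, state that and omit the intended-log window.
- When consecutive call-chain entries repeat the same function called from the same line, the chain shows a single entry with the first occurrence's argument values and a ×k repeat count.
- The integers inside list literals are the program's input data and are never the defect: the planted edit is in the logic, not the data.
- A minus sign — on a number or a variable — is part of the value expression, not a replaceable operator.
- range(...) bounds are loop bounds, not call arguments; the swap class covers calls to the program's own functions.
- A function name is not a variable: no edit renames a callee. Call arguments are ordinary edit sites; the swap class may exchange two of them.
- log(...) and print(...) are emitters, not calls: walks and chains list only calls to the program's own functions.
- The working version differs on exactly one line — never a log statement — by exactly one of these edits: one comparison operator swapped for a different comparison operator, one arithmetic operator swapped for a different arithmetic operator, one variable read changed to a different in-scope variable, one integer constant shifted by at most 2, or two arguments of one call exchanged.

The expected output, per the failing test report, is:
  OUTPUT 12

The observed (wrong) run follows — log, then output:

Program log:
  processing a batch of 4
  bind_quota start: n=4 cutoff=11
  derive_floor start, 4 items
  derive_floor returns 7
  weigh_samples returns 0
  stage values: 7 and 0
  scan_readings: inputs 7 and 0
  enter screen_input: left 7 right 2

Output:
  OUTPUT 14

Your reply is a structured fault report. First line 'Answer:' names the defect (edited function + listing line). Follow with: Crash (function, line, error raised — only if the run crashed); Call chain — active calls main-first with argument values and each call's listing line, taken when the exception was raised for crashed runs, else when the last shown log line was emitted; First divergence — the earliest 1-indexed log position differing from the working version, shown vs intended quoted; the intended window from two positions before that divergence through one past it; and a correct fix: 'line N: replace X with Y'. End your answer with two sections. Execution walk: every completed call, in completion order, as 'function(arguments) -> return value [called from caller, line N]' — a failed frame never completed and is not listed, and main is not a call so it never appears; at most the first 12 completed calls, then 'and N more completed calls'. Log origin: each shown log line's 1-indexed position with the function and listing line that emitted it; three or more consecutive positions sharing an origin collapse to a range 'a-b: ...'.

Answer: the defect is in screen_input at line 38.
The tell: Every logged value matches the working version; the printed result is what differs.
Call chain: main -> screen_input(7, 2) (called at line 48).
First divergence: none; the two logs match at every position.
Execution walk:
  derive_floor([8, 7, 11, 11]) -> 7  [called from bind_quota, line 29]
  weigh_samples([8, 7, 11, 11], 11) -> 0  [called from bind_quota, line 30]
  scan_readings(7, 0) -> 7  [called from bind_quota, line 32]
  bind_quota([8, 7, 11, 11], 11) -> 7  [called from main, line 47]
  screen_input(7, 2) -> 14  [called from main, line 48]
Log line origins:
  1: from main, line 46
  2: from bind_quota, line 28
  3: from derive_floor, line 2
  4: from derive_floor, line 7
  5: from weigh_samples, line 15
  6: from bind_quota, line 31
  7: from scan_readings, line 19
  8: from screen_input, line 35
A correct fix: line 38: replace `14` with `12`.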